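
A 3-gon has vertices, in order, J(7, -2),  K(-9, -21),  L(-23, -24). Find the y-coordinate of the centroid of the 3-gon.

-47/3

Apply Gauss's area formula. First the cross-terms c_i = x_i·y_{i+1} − x_{i+1}·y_i:
  -165, -267, 214  ⇒  2A = -218, A = -109.
Then Σ (y_i + y_{i+1})·c_i = 10246, so ȳ = 10246 / (6·(-109)) = -47/3.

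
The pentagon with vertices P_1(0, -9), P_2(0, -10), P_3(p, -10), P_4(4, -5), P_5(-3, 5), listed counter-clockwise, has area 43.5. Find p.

The doubled signed area Σ (x_i y_{i+1} − x_{i+1} y_i) is linear in p.
With p=0 it equals 72; the coefficient of p is 5 (from the two edges through P_3).
So 5·p + 72 = 2·43.5 = 87 ⇒ p = 3.

3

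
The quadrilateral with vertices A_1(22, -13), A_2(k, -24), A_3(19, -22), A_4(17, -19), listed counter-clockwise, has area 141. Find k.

The doubled signed area Σ (x_i y_{i+1} − x_{i+1} y_i) is linear in k.
With k=0 it equals 138; the coefficient of k is -9 (from the two edges through A_2).
So -9·k + 138 = 2·141 = 282 ⇒ k = -16.

-16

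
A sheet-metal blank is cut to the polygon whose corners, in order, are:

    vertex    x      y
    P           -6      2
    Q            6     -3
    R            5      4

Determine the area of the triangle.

39.5

P→Q: (-6)(-3) − (6)(2) = 6
Q→R: (6)(4) − (5)(-3) = 39
R→P: (5)(2) − (-6)(4) = 34
Σ = 79
Area = |Σ|/2 = 39.5.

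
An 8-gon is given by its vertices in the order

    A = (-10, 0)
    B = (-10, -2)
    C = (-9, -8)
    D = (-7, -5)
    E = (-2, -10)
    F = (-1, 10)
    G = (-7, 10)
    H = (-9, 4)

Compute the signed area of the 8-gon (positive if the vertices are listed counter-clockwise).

131.5

Cross-terms: 20, 62, -11, 60, -30, 60, 62, 40  ⇒  Σ = 263
Signed area = Σ/2 = 131.5 (positive ⇒ counter-clockwise traversal).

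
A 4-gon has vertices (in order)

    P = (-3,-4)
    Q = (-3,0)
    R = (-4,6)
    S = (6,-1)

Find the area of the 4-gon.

44.5

Apply the shoelace (surveyor's) formula: 2A = Σ (x_i·y_{i+1} − x_{i+1}·y_i), indices taken mod 4.
Σ = (-12) + (-18) + (-32) + (-27) = -89
Area = |Σ|/2 = 44.5.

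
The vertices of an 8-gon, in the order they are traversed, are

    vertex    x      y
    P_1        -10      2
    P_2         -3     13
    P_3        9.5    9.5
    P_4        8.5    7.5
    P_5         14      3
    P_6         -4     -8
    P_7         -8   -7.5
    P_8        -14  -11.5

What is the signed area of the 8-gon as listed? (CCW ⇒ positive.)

-327.5

Apply the surveyor's formula: 2A = Σ (x_i·y_{i+1} − x_{i+1}·y_i), indices taken mod 8.
Σ = (-124) + (-152) + (-9.5) + (-79.5) + (-100) + (-34) + (-13) + (-143) = -655
Signed area = Σ/2 = -327.5 (negative ⇒ clockwise traversal).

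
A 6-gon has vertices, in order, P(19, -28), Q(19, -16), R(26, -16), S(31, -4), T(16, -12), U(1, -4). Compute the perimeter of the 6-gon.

96

|PQ| = √((0)² + (12)²) = √144 = 12
|QR| = √((7)² + (0)²) = √49 = 7
|RS| = √((5)² + (12)²) = √169 = 13
|ST| = √((-15)² + (-8)²) = √289 = 17
|TU| = √((-15)² + (8)²) = √289 = 17
|UP| = √((18)² + (-24)²) = √900 = 30
Perimeter = 12 + 7 + 13 + 17 + 17 + 30 = 96.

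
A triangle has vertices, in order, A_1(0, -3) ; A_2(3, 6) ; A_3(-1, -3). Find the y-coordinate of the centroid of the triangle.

0

Apply the surveyor's formula. First the cross-terms c_i = x_i·y_{i+1} − x_{i+1}·y_i:
  9, -3, 3  ⇒  2A = 9, A = 4.5.
Then Σ (y_i + y_{i+1})·c_i = 0, so ȳ = 0 / (6·4.5) = 0.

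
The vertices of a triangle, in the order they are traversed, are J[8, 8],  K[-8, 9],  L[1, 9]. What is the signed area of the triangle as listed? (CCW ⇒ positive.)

Apply the surveyor's formula: 2A = Σ (x_i·y_{i+1} − x_{i+1}·y_i), indices taken mod 3.
Σ = (136) + (-81) + (-64) = -9
Signed area = Σ/2 = -4.5 (negative ⇒ clockwise traversal).

-4.5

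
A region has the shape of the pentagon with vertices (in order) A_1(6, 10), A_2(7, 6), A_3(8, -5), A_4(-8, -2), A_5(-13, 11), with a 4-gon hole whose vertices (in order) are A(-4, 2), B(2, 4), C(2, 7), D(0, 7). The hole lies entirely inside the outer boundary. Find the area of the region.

Outer boundary:
Apply the shoelace (surveyor's) formula: 2A = Σ (x_i·y_{i+1} − x_{i+1}·y_i), indices taken mod 5.
Σ = (-34) + (-83) + (-56) + (-114) + (-196) = -483
Area = |Σ|/2 = 241.5.
Hole:
Apply the surveyor's formula: 2A = Σ (x_i·y_{i+1} − x_{i+1}·y_i), indices taken mod 4.
A→B: (-4)(4) − (2)(2) = -20
B→C: (2)(7) − (2)(4) = 6
C→D: (2)(7) − (0)(7) = 14
D→A: (0)(2) − (-4)(7) = 28
Σ = 28
Area = |Σ|/2 = 14.
Net area = 241.5 − 14 = 227.5.

227.5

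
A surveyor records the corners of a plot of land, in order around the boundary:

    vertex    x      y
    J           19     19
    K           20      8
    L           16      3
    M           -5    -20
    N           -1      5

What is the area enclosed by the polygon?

380

Cross-terms: -228, -68, -305, -45, -114  ⇒  Σ = -760
Area = |Σ|/2 = 380.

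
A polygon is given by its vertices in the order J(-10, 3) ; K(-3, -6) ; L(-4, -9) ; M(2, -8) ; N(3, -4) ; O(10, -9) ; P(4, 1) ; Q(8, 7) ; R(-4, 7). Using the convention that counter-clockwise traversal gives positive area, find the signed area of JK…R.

179.5

Apply the shoelace formula: 2A = Σ (x_i·y_{i+1} − x_{i+1}·y_i), indices taken mod 9.
Σ = (69) + (3) + (50) + (16) + (13) + (46) + (20) + (84) + (58) = 359
Signed area = Σ/2 = 179.5 (positive ⇒ counter-clockwise traversal).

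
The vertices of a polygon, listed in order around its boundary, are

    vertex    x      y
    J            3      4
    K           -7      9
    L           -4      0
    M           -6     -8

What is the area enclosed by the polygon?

Apply the shoelace formula: 2A = Σ (x_i·y_{i+1} − x_{i+1}·y_i), indices taken mod 4.
J→K: (3)(9) − (-7)(4) = 55
K→L: (-7)(0) − (-4)(9) = 36
L→M: (-4)(-8) − (-6)(0) = 32
M→J: (-6)(4) − (3)(-8) = 0
Σ = 123
Area = |Σ|/2 = 61.5.

61.5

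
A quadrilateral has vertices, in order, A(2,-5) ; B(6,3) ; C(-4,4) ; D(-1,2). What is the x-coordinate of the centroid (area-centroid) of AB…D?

Apply the shoelace formula. First the cross-terms c_i = x_i·y_{i+1} − x_{i+1}·y_i:
  36, 36, -4, 1  ⇒  2A = 69, A = 34.5.
Then Σ (x_i + x_{i+1})·c_i = 381, so x̄ = 381 / (6·34.5) = 127/69.

127/69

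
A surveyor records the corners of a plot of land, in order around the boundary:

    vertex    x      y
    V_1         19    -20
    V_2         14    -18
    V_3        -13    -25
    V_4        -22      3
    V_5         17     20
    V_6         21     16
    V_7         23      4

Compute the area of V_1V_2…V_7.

1347

Σ = (-62) + (-584) + (-589) + (-491) + (-148) + (-284) + (-536) = -2694
Area = |Σ|/2 = 1347.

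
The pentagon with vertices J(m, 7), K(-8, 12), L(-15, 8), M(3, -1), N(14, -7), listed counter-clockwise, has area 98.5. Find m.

-3

Write out the shoelace sum; only the two edges meeting at J involve m:
2·Area = [(14·7 − m·(-7)) + (m·12 − (-8)·7)] + 100
       = 19·m + 254 = 197
⇒ m = -3.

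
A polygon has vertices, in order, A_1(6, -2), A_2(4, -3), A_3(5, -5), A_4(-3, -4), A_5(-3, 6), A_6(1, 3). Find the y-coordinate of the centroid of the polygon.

Apply Gauss's area formula. First the cross-terms c_i = x_i·y_{i+1} − x_{i+1}·y_i:
  -10, -5, -35, -30, -15, -20  ⇒  2A = -115, A = -57.5.
Then Σ (y_i + y_{i+1})·c_i = 190, so ȳ = 190 / (6·(-57.5)) = -38/69.

-38/69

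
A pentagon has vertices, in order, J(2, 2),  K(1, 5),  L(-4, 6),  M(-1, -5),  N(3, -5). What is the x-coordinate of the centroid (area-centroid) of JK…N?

-2/9

Apply the surveyor's formula. First the cross-terms c_i = x_i·y_{i+1} − x_{i+1}·y_i:
  8, 26, 26, 20, 16  ⇒  2A = 96, A = 48.
Then Σ (x_i + x_{i+1})·c_i = -64, so x̄ = -64 / (6·48) = -2/9.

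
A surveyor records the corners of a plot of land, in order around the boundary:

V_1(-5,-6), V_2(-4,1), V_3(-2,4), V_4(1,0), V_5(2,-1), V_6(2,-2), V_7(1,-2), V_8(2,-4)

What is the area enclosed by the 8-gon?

Σ = (-29) + (-14) + (-4) + (-1) + (-2) + (-2) + (0) + (-32) = -84
Area = |Σ|/2 = 42.

42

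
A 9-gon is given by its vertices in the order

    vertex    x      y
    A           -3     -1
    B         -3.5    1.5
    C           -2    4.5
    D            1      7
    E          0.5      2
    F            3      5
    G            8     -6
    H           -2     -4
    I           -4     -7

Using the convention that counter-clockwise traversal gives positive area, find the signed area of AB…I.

-82.625

Apply the shoelace formula: 2A = Σ (x_i·y_{i+1} − x_{i+1}·y_i), indices taken mod 9.
Σ = (-8) + (-12.75) + (-18.5) + (-1.5) + (-3.5) + (-58) + (-44) + (-2) + (-17) = -165.25
Signed area = Σ/2 = -82.625 (negative ⇒ clockwise traversal).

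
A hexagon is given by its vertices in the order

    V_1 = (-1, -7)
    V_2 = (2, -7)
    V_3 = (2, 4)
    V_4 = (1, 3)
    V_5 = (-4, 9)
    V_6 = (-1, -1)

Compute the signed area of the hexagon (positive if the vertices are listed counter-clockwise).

Apply Gauss's area formula: 2A = Σ (x_i·y_{i+1} − x_{i+1}·y_i), indices taken mod 6.
Σ = (21) + (22) + (2) + (21) + (13) + (6) = 85
Signed area = Σ/2 = 42.5 (positive ⇒ counter-clockwise traversal).

42.5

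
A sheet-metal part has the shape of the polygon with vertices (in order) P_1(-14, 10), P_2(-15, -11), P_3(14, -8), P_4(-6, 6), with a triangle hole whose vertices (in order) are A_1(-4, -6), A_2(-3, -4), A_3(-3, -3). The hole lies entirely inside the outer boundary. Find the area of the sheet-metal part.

318.5

Outer boundary:
Apply the shoelace formula: 2A = Σ (x_i·y_{i+1} − x_{i+1}·y_i), indices taken mod 4.
P_1→P_2: (-14)(-11) − (-15)(10) = 304
P_2→P_3: (-15)(-8) − (14)(-11) = 274
P_3→P_4: (14)(6) − (-6)(-8) = 36
P_4→P_1: (-6)(10) − (-14)(6) = 24
Σ = 638
Area = |Σ|/2 = 319.
Hole:
Cross-terms: -2, -3, 6  ⇒  Σ = 1
Area = |Σ|/2 = 0.5.
Net area = 319 − 0.5 = 318.5.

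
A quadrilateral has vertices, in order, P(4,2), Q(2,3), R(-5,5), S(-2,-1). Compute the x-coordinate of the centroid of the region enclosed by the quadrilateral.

-11/12

Apply the surveyor's formula. First the cross-terms c_i = x_i·y_{i+1} − x_{i+1}·y_i:
  8, 25, 15, 0  ⇒  2A = 48, A = 24.
Then Σ (x_i + x_{i+1})·c_i = -132, so x̄ = -132 / (6·24) = -11/12.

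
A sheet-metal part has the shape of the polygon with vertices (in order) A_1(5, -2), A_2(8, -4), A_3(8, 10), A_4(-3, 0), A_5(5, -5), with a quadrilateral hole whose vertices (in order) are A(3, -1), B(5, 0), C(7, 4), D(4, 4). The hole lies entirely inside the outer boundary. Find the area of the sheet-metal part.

73.5

Outer boundary:
Apply the shoelace (surveyor's) formula: 2A = Σ (x_i·y_{i+1} − x_{i+1}·y_i), indices taken mod 5.
A_1→A_2: (5)(-4) − (8)(-2) = -4
A_2→A_3: (8)(10) − (8)(-4) = 112
A_3→A_4: (8)(0) − (-3)(10) = 30
A_4→A_5: (-3)(-5) − (5)(0) = 15
A_5→A_1: (5)(-2) − (5)(-5) = 15
Σ = 168
Area = |Σ|/2 = 84.
Hole:
Apply Gauss's area formula: 2A = Σ (x_i·y_{i+1} − x_{i+1}·y_i), indices taken mod 4.
Σ = (5) + (20) + (12) + (-16) = 21
Area = |Σ|/2 = 10.5.
Net area = 84 − 10.5 = 73.5.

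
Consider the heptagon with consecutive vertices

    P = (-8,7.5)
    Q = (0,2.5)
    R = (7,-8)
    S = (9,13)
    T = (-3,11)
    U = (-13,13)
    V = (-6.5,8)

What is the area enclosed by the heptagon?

181.625

Apply Gauss's area formula: 2A = Σ (x_i·y_{i+1} − x_{i+1}·y_i), indices taken mod 7.
Σ = (-20) + (-17.5) + (163) + (138) + (104) + (-19.5) + (15.25) = 363.25
Area = |Σ|/2 = 181.625.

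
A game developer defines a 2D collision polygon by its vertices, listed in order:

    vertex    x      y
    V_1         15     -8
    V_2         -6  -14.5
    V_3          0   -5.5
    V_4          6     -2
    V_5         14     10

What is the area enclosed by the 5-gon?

186.75

V_1→V_2: (15)(-14.5) − (-6)(-8) = -265.5
V_2→V_3: (-6)(-5.5) − (0)(-14.5) = 33
V_3→V_4: (0)(-2) − (6)(-5.5) = 33
V_4→V_5: (6)(10) − (14)(-2) = 88
V_5→V_1: (14)(-8) − (15)(10) = -262
Σ = -373.5
Area = |Σ|/2 = 186.75.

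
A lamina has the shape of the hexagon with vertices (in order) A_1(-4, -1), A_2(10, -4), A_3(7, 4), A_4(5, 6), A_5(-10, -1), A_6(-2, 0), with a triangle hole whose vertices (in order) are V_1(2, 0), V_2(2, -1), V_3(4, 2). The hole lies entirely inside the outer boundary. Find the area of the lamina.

Outer boundary:
Apply Gauss's area formula: 2A = Σ (x_i·y_{i+1} − x_{i+1}·y_i), indices taken mod 6.
A_1→A_2: (-4)(-4) − (10)(-1) = 26
A_2→A_3: (10)(4) − (7)(-4) = 68
A_3→A_4: (7)(6) − (5)(4) = 22
A_4→A_5: (5)(-1) − (-10)(6) = 55
A_5→A_6: (-10)(0) − (-2)(-1) = -2
A_6→A_1: (-2)(-1) − (-4)(0) = 2
Σ = 171
Area = |Σ|/2 = 85.5.
Hole:
Apply the surveyor's formula: 2A = Σ (x_i·y_{i+1} − x_{i+1}·y_i), indices taken mod 3.
Σ = (-2) + (8) + (-4) = 2
Area = |Σ|/2 = 1.
Net area = 85.5 − 1 = 84.5.

84.5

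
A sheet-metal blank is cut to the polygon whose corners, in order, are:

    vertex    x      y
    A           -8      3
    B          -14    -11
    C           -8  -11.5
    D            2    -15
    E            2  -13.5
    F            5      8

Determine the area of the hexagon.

255.75

Apply the surveyor's formula: 2A = Σ (x_i·y_{i+1} − x_{i+1}·y_i), indices taken mod 6.
Σ = (130) + (73) + (143) + (3) + (83.5) + (79) = 511.5
Area = |Σ|/2 = 255.75.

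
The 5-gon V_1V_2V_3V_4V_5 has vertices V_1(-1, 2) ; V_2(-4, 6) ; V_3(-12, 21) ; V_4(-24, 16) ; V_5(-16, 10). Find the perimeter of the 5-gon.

|V_1V_2| = √((-3)² + (4)²) = √25 = 5
|V_2V_3| = √((-8)² + (15)²) = √289 = 17
|V_3V_4| = √((-12)² + (-5)²) = √169 = 13
|V_4V_5| = √((8)² + (-6)²) = √100 = 10
|V_5V_1| = √((15)² + (-8)²) = √289 = 17
Perimeter = 5 + 17 + 13 + 10 + 17 = 62.

62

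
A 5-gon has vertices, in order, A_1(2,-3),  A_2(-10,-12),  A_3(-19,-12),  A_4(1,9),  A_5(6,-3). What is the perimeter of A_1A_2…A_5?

|A_1A_2| = √((-12)² + (-9)²) = √225 = 15
|A_2A_3| = √((-9)² + (0)²) = √81 = 9
|A_3A_4| = √((20)² + (21)²) = √841 = 29
|A_4A_5| = √((5)² + (-12)²) = √169 = 13
|A_5A_1| = √((-4)² + (0)²) = √16 = 4
Perimeter = 15 + 9 + 29 + 13 + 4 = 70.

70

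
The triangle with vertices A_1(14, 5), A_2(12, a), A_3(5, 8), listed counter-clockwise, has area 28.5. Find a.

12

Write out the shoelace sum; only the two edges meeting at A_2 involve a:
2·Area = [(14·a − 12·5) + (12·8 − 5·a)] + -87
       = 9·a + -51 = 57
⇒ a = 12.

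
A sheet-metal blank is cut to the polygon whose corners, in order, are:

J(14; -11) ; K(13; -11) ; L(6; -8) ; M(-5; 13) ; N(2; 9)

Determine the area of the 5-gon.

Apply Gauss's area formula: 2A = Σ (x_i·y_{i+1} − x_{i+1}·y_i), indices taken mod 5.
Σ = (-11) + (-38) + (38) + (-71) + (-148) = -230
Area = |Σ|/2 = 115.

115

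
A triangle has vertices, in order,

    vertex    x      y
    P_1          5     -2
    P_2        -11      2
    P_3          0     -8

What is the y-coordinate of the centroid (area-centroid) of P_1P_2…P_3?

-8/3

Apply the shoelace formula. First the cross-terms c_i = x_i·y_{i+1} − x_{i+1}·y_i:
  -12, 88, 40  ⇒  2A = 116, A = 58.
Then Σ (y_i + y_{i+1})·c_i = -928, so ȳ = -928 / (6·58) = -8/3.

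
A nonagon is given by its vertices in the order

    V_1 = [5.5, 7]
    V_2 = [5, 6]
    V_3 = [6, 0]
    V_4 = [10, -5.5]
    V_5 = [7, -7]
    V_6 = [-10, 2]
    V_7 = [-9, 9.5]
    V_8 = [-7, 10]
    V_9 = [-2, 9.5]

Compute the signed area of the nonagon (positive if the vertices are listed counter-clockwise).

Apply the shoelace formula: 2A = Σ (x_i·y_{i+1} − x_{i+1}·y_i), indices taken mod 9.
Σ = (-2) + (-36) + (-33) + (-31.5) + (-56) + (-77) + (-23.5) + (-46.5) + (-66.25) = -371.75
Signed area = Σ/2 = -185.875 (negative ⇒ clockwise traversal).

-185.875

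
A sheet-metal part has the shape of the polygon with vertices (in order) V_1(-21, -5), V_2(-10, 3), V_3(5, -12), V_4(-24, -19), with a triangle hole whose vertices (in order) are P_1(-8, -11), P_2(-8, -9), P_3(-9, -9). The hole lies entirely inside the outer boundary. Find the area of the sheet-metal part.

334

Outer boundary:
Apply the shoelace formula: 2A = Σ (x_i·y_{i+1} − x_{i+1}·y_i), indices taken mod 4.
Cross-terms: -113, 105, -383, -279  ⇒  Σ = -670
Area = |Σ|/2 = 335.
Hole:
Apply Gauss's area formula: 2A = Σ (x_i·y_{i+1} − x_{i+1}·y_i), indices taken mod 3.
Σ = (-16) + (-9) + (27) = 2
Area = |Σ|/2 = 1.
Net area = 335 − 1 = 334.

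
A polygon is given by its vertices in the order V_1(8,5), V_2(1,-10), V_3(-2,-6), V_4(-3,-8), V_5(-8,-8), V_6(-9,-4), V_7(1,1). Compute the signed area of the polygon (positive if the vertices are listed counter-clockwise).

Apply the shoelace (surveyor's) formula: 2A = Σ (x_i·y_{i+1} − x_{i+1}·y_i), indices taken mod 7.
Σ = (-85) + (-26) + (-2) + (-40) + (-40) + (-5) + (-3) = -201
Signed area = Σ/2 = -100.5 (negative ⇒ clockwise traversal).

-100.5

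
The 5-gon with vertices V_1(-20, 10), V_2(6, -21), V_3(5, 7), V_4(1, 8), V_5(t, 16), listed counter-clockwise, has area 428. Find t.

-10

Write out the shoelace sum; only the two edges meeting at V_5 involve t:
2·Area = [(1·16 − t·8) + (t·10 − (-20)·16)] + 540
       = 2·t + 876 = 856
⇒ t = -10.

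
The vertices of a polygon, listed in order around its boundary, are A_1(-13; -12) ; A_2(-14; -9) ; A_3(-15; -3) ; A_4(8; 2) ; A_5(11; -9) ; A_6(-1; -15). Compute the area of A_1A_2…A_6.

Apply the shoelace (surveyor's) formula: 2A = Σ (x_i·y_{i+1} − x_{i+1}·y_i), indices taken mod 6.
Cross-terms: -51, -93, -6, -94, -174, -183  ⇒  Σ = -601
Area = |Σ|/2 = 300.5.

300.5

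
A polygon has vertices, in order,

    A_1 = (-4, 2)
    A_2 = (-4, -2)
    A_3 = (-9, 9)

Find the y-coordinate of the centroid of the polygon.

3

Apply the shoelace (surveyor's) formula. First the cross-terms c_i = x_i·y_{i+1} − x_{i+1}·y_i:
  16, -54, 18  ⇒  2A = -20, A = -10.
Then Σ (y_i + y_{i+1})·c_i = -180, so ȳ = -180 / (6·(-10)) = 3.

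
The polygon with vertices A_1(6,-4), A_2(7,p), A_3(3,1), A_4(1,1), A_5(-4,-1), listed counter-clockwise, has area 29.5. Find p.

-1

Write out the shoelace sum; only the two edges meeting at A_2 involve p:
2·Area = [(6·p − 7·(-4)) + (7·1 − 3·p)] + 27
       = 3·p + 62 = 59
⇒ p = -1.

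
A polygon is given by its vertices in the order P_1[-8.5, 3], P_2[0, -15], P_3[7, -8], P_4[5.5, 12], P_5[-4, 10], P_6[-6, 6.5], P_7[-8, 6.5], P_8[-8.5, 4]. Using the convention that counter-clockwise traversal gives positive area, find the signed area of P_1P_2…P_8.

Apply the shoelace formula: 2A = Σ (x_i·y_{i+1} − x_{i+1}·y_i), indices taken mod 8.
P_1→P_2: (-8.5)(-15) − (0)(3) = 127.5
P_2→P_3: (0)(-8) − (7)(-15) = 105
P_3→P_4: (7)(12) − (5.5)(-8) = 128
P_4→P_5: (5.5)(10) − (-4)(12) = 103
P_5→P_6: (-4)(6.5) − (-6)(10) = 34
P_6→P_7: (-6)(6.5) − (-8)(6.5) = 13
P_7→P_8: (-8)(4) − (-8.5)(6.5) = 23.25
P_8→P_1: (-8.5)(3) − (-8.5)(4) = 8.5
Σ = 542.25
Signed area = Σ/2 = 271.125 (positive ⇒ counter-clockwise traversal).

271.125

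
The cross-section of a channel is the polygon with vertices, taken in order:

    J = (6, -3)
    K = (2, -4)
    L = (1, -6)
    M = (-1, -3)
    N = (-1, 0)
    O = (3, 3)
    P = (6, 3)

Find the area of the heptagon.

43

Apply the surveyor's formula: 2A = Σ (x_i·y_{i+1} − x_{i+1}·y_i), indices taken mod 7.
Σ = (-18) + (-8) + (-9) + (-3) + (-3) + (-9) + (-36) = -86
Area = |Σ|/2 = 43.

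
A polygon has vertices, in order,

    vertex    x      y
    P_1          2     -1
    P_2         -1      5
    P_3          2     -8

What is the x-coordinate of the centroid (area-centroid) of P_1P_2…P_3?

1

Apply Gauss's area formula. First the cross-terms c_i = x_i·y_{i+1} − x_{i+1}·y_i:
  9, -2, 14  ⇒  2A = 21, A = 10.5.
Then Σ (x_i + x_{i+1})·c_i = 63, so x̄ = 63 / (6·10.5) = 1.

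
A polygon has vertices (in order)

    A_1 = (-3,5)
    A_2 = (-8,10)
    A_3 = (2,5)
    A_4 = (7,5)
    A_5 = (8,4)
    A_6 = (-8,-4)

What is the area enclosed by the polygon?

69.5

Apply Gauss's area formula: 2A = Σ (x_i·y_{i+1} − x_{i+1}·y_i), indices taken mod 6.
Cross-terms: 10, -60, -25, -12, 0, -52  ⇒  Σ = -139
Area = |Σ|/2 = 69.5.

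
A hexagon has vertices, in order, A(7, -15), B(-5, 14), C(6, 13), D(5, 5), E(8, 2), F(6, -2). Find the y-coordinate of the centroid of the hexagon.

1198/295

Apply Gauss's area formula. First the cross-terms c_i = x_i·y_{i+1} − x_{i+1}·y_i:
  23, -149, -35, -30, -28, -76  ⇒  2A = -295, A = -147.5.
Then Σ (y_i + y_{i+1})·c_i = -3594, so ȳ = -3594 / (6·(-147.5)) = 1198/295.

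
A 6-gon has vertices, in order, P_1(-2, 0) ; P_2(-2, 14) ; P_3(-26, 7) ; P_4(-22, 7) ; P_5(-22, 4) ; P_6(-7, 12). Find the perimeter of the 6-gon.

76

|P_1P_2| = √((0)² + (14)²) = √196 = 14
|P_2P_3| = √((-24)² + (-7)²) = √625 = 25
|P_3P_4| = √((4)² + (0)²) = √16 = 4
|P_4P_5| = √((0)² + (-3)²) = √9 = 3
|P_5P_6| = √((15)² + (8)²) = √289 = 17
|P_6P_1| = √((5)² + (-12)²) = √169 = 13
Perimeter = 14 + 25 + 4 + 3 + 17 + 13 = 76.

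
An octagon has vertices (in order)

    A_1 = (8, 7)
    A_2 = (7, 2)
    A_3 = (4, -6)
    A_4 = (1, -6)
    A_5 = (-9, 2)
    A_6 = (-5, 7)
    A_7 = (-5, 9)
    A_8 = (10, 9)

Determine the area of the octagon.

Cross-terms: -33, -50, -18, -52, -53, -10, -135, -2  ⇒  Σ = -353
Area = |Σ|/2 = 176.5.

176.5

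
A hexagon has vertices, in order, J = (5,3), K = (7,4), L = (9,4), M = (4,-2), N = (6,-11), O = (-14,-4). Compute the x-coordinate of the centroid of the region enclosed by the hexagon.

Apply the shoelace (surveyor's) formula. First the cross-terms c_i = x_i·y_{i+1} − x_{i+1}·y_i:
  -1, -8, -34, -32, -178, -22  ⇒  2A = -275, A = -137.5.
Then Σ (x_i + x_{i+1})·c_i = 720, so x̄ = 720 / (6·(-137.5)) = -48/55.

-48/55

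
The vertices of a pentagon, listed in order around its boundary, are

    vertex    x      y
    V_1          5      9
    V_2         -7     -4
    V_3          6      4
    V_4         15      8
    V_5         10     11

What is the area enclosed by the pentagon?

73.5

Apply the shoelace (surveyor's) formula: 2A = Σ (x_i·y_{i+1} − x_{i+1}·y_i), indices taken mod 5.
V_1→V_2: (5)(-4) − (-7)(9) = 43
V_2→V_3: (-7)(4) − (6)(-4) = -4
V_3→V_4: (6)(8) − (15)(4) = -12
V_4→V_5: (15)(11) − (10)(8) = 85
V_5→V_1: (10)(9) − (5)(11) = 35
Σ = 147
Area = |Σ|/2 = 73.5.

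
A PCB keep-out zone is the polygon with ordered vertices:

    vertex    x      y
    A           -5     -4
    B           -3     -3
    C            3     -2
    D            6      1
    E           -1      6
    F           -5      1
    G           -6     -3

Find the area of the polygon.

Σ = (3) + (15) + (15) + (37) + (29) + (21) + (9) = 129
Area = |Σ|/2 = 64.5.

64.5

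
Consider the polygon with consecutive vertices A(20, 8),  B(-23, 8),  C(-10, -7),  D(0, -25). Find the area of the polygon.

667.5

Apply the shoelace (surveyor's) formula: 2A = Σ (x_i·y_{i+1} − x_{i+1}·y_i), indices taken mod 4.
A→B: (20)(8) − (-23)(8) = 344
B→C: (-23)(-7) − (-10)(8) = 241
C→D: (-10)(-25) − (0)(-7) = 250
D→A: (0)(8) − (20)(-25) = 500
Σ = 1335
Area = |Σ|/2 = 667.5.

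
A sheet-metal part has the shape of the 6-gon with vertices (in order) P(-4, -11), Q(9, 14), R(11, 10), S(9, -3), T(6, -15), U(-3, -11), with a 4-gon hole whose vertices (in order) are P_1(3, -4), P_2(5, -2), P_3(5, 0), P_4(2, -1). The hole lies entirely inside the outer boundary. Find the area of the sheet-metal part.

Outer boundary:
Σ = (43) + (-64) + (-123) + (-117) + (-111) + (-11) = -383
Area = |Σ|/2 = 191.5.
Hole:
Σ = (14) + (10) + (-5) + (-5) = 14
Area = |Σ|/2 = 7.
Net area = 191.5 − 7 = 184.5.

184.5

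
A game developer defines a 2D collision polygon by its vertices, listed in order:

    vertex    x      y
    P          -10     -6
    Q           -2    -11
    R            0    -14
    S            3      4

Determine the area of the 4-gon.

95

Apply the shoelace (surveyor's) formula: 2A = Σ (x_i·y_{i+1} − x_{i+1}·y_i), indices taken mod 4.
Σ = (98) + (28) + (42) + (22) = 190
Area = |Σ|/2 = 95.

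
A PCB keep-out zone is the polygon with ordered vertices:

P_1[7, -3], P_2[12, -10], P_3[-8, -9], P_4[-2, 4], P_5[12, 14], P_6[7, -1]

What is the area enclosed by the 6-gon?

Apply the surveyor's formula: 2A = Σ (x_i·y_{i+1} − x_{i+1}·y_i), indices taken mod 6.
P_1→P_2: (7)(-10) − (12)(-3) = -34
P_2→P_3: (12)(-9) − (-8)(-10) = -188
P_3→P_4: (-8)(4) − (-2)(-9) = -50
P_4→P_5: (-2)(14) − (12)(4) = -76
P_5→P_6: (12)(-1) − (7)(14) = -110
P_6→P_1: (7)(-3) − (7)(-1) = -14
Σ = -472
Area = |Σ|/2 = 236.

236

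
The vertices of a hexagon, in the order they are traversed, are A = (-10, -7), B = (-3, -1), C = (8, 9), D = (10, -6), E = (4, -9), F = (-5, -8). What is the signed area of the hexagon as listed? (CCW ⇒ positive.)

Apply the shoelace (surveyor's) formula: 2A = Σ (x_i·y_{i+1} − x_{i+1}·y_i), indices taken mod 6.
Σ = (-11) + (-19) + (-138) + (-66) + (-77) + (-45) = -356
Signed area = Σ/2 = -178 (negative ⇒ clockwise traversal).

-178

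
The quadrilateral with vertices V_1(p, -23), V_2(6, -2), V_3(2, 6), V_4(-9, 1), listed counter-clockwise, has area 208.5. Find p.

8

Write out the shoelace sum; only the two edges meeting at V_1 involve p:
2·Area = [((-9)·(-23) − p·1) + (p·(-2) − 6·(-23))] + 96
       = -3·p + 441 = 417
⇒ p = 8.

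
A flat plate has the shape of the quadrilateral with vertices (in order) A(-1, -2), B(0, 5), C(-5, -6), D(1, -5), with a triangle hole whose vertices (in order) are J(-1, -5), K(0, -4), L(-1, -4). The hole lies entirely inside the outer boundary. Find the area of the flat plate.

Outer boundary:
Σ = (-5) + (25) + (31) + (-7) = 44
Area = |Σ|/2 = 22.
Hole:
Σ = (4) + (-4) + (1) = 1
Area = |Σ|/2 = 0.5.
Net area = 22 − 0.5 = 21.5.

21.5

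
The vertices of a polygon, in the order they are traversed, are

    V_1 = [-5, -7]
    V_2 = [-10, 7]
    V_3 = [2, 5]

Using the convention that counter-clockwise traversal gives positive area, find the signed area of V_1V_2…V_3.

Apply the shoelace formula: 2A = Σ (x_i·y_{i+1} − x_{i+1}·y_i), indices taken mod 3.
Cross-terms: -105, -64, 11  ⇒  Σ = -158
Signed area = Σ/2 = -79 (negative ⇒ clockwise traversal).

-79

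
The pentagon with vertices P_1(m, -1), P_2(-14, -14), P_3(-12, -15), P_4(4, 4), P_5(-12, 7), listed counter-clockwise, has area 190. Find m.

-12

The doubled signed area Σ (x_i y_{i+1} − x_{i+1} y_i) is linear in m.
With m=0 it equals 128; the coefficient of m is -21 (from the two edges through P_1).
So -21·m + 128 = 2·190 = 380 ⇒ m = -12.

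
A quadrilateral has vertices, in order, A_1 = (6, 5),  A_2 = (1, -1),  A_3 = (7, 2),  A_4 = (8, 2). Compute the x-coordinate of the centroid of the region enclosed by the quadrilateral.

Apply the shoelace (surveyor's) formula. First the cross-terms c_i = x_i·y_{i+1} − x_{i+1}·y_i:
  -11, 9, -2, 28  ⇒  2A = 24, A = 12.
Then Σ (x_i + x_{i+1})·c_i = 357, so x̄ = 357 / (6·12) = 119/24.

119/24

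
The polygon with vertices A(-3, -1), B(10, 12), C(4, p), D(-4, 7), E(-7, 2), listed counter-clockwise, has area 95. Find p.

Write out the shoelace sum; only the two edges meeting at C involve p:
2·Area = [(10·p − 4·12) + (4·7 − (-4)·p)] + 28
       = 14·p + 8 = 190
⇒ p = 13.

13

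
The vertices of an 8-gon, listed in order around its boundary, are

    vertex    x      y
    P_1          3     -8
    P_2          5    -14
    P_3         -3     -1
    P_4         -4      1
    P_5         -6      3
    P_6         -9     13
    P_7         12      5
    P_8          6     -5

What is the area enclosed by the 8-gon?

Cross-terms: -2, -47, -7, -6, -51, -201, -90, -33  ⇒  Σ = -437
Area = |Σ|/2 = 218.5.

218.5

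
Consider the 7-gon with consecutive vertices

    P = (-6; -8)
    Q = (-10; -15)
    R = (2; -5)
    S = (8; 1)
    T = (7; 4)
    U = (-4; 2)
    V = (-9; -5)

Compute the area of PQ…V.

133.5

Apply the surveyor's formula: 2A = Σ (x_i·y_{i+1} − x_{i+1}·y_i), indices taken mod 7.
P→Q: (-6)(-15) − (-10)(-8) = 10
Q→R: (-10)(-5) − (2)(-15) = 80
R→S: (2)(1) − (8)(-5) = 42
S→T: (8)(4) − (7)(1) = 25
T→U: (7)(2) − (-4)(4) = 30
U→V: (-4)(-5) − (-9)(2) = 38
V→P: (-9)(-8) − (-6)(-5) = 42
Σ = 267
Area = |Σ|/2 = 133.5.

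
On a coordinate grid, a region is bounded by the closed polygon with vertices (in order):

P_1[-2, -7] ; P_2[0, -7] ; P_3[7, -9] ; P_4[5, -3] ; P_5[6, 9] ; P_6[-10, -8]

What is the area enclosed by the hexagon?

123

Apply the shoelace formula: 2A = Σ (x_i·y_{i+1} − x_{i+1}·y_i), indices taken mod 6.
Σ = (14) + (49) + (24) + (63) + (42) + (54) = 246
Area = |Σ|/2 = 123.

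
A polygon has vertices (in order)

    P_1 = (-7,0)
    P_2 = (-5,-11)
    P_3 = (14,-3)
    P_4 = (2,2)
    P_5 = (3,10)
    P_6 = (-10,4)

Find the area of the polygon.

Apply the shoelace (surveyor's) formula: 2A = Σ (x_i·y_{i+1} − x_{i+1}·y_i), indices taken mod 6.
Σ = (77) + (169) + (34) + (14) + (112) + (28) = 434
Area = |Σ|/2 = 217.

217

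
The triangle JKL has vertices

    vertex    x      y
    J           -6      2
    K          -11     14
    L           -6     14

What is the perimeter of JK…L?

|JK| = √((-5)² + (12)²) = √169 = 13
|KL| = √((5)² + (0)²) = √25 = 5
|LJ| = √((0)² + (-12)²) = √144 = 12
Perimeter = 13 + 5 + 12 = 30.

30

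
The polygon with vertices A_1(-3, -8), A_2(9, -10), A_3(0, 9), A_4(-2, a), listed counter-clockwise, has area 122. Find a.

Write out the shoelace sum; only the two edges meeting at A_4 involve a:
2·Area = [(0·a − (-2)·9) + ((-2)·(-8) − (-3)·a)] + 183
       = 3·a + 217 = 244
⇒ a = 9.

9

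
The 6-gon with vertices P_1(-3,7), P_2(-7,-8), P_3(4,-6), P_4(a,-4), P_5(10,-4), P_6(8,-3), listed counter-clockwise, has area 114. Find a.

4

The doubled signed area Σ (x_i y_{i+1} − x_{i+1} y_i) is linear in a.
With a=0 it equals 220; the coefficient of a is 2 (from the two edges through P_4).
So 2·a + 220 = 2·114 = 228 ⇒ a = 4.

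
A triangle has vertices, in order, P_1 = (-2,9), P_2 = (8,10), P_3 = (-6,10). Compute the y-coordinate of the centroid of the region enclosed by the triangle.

29/3

Apply Gauss's area formula. First the cross-terms c_i = x_i·y_{i+1} − x_{i+1}·y_i:
  -92, 140, -34  ⇒  2A = 14, A = 7.
Then Σ (y_i + y_{i+1})·c_i = 406, so ȳ = 406 / (6·7) = 29/3.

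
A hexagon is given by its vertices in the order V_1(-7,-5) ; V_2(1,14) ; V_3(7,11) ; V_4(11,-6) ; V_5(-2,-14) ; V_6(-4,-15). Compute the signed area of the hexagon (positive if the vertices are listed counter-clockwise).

Apply the shoelace (surveyor's) formula: 2A = Σ (x_i·y_{i+1} − x_{i+1}·y_i), indices taken mod 6.
Σ = (-93) + (-87) + (-163) + (-166) + (-26) + (-85) = -620
Signed area = Σ/2 = -310 (negative ⇒ clockwise traversal).

-310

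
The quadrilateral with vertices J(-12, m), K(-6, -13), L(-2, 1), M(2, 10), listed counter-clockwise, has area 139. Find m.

The doubled signed area Σ (x_i y_{i+1} − x_{i+1} y_i) is linear in m.
With m=0 it equals 222; the coefficient of m is 8 (from the two edges through J).
So 8·m + 222 = 2·139 = 278 ⇒ m = 7.

7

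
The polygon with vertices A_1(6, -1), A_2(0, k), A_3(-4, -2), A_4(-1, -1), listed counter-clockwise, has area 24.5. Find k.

4

Write out the shoelace sum; only the two edges meeting at A_2 involve k:
2·Area = [(6·k − 0·(-1)) + (0·(-2) − (-4)·k)] + 9
       = 10·k + 9 = 49
⇒ k = 4.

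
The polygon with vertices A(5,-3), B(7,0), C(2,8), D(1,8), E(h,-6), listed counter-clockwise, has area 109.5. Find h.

The doubled signed area Σ (x_i y_{i+1} − x_{i+1} y_i) is linear in h.
With h=0 it equals 109; the coefficient of h is -11 (from the two edges through E).
So -11·h + 109 = 2·109.5 = 219 ⇒ h = -10.

-10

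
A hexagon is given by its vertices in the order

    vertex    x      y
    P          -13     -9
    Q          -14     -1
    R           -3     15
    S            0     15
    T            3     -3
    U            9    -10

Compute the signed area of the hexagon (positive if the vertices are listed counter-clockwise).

-315

Σ = (-113) + (-213) + (-45) + (-45) + (-3) + (-211) = -630
Signed area = Σ/2 = -315 (negative ⇒ clockwise traversal).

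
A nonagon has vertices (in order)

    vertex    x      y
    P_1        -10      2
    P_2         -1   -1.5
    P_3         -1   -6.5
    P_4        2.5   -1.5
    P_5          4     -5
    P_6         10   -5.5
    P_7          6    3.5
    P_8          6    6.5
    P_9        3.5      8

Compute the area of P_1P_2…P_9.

129.75

Cross-terms: 17, 5, 17.75, -6.5, 28, 68, 18, 25.25, 87  ⇒  Σ = 259.5
Area = |Σ|/2 = 129.75.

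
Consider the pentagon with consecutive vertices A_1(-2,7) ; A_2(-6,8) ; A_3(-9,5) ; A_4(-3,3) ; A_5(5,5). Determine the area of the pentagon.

Σ = (26) + (42) + (-12) + (-30) + (45) = 71
Area = |Σ|/2 = 35.5.

35.5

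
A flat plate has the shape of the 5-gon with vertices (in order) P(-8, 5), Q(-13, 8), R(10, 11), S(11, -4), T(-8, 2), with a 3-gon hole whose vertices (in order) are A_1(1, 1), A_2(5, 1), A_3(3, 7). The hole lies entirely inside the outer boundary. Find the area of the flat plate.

Outer boundary:
Apply the shoelace (surveyor's) formula: 2A = Σ (x_i·y_{i+1} − x_{i+1}·y_i), indices taken mod 5.
Cross-terms: 1, -223, -161, -10, -24  ⇒  Σ = -417
Area = |Σ|/2 = 208.5.
Hole:
Cross-terms: -4, 32, -4  ⇒  Σ = 24
Area = |Σ|/2 = 12.
Net area = 208.5 − 12 = 196.5.

196.5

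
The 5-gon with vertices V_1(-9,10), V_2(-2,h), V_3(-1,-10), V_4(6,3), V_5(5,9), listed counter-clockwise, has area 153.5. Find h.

-5

The doubled signed area Σ (x_i y_{i+1} − x_{i+1} y_i) is linear in h.
With h=0 it equals 267; the coefficient of h is -8 (from the two edges through V_2).
So -8·h + 267 = 2·153.5 = 307 ⇒ h = -5.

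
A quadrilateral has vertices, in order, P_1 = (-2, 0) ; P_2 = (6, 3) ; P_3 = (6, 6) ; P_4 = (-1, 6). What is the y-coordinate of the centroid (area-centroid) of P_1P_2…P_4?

40/11

Apply the surveyor's formula. First the cross-terms c_i = x_i·y_{i+1} − x_{i+1}·y_i:
  -6, 18, 42, 12  ⇒  2A = 66, A = 33.
Then Σ (y_i + y_{i+1})·c_i = 720, so ȳ = 720 / (6·33) = 40/11.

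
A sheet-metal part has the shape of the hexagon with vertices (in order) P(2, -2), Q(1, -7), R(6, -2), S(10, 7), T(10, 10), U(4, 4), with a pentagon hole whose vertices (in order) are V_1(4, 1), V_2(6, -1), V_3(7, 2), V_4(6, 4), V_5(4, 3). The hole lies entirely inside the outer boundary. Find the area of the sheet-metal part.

42.5

Outer boundary:
Apply the surveyor's formula: 2A = Σ (x_i·y_{i+1} − x_{i+1}·y_i), indices taken mod 6.
Cross-terms: -12, 40, 62, 30, 0, -16  ⇒  Σ = 104
Area = |Σ|/2 = 52.
Hole:
Apply Gauss's area formula: 2A = Σ (x_i·y_{i+1} − x_{i+1}·y_i), indices taken mod 5.
Σ = (-10) + (19) + (16) + (2) + (-8) = 19
Area = |Σ|/2 = 9.5.
Net area = 52 − 9.5 = 42.5.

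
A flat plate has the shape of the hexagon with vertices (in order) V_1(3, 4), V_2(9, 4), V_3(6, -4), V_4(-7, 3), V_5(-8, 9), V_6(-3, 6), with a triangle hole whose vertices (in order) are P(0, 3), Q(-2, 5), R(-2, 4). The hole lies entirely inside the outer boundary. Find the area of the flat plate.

Outer boundary:
Σ = (-24) + (-60) + (-10) + (-39) + (-21) + (-30) = -184
Area = |Σ|/2 = 92.
Hole:
Apply the shoelace (surveyor's) formula: 2A = Σ (x_i·y_{i+1} − x_{i+1}·y_i), indices taken mod 3.
Σ = (6) + (2) + (-6) = 2
Area = |Σ|/2 = 1.
Net area = 92 − 1 = 91.

91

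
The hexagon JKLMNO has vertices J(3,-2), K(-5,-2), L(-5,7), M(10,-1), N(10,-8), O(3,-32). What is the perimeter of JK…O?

96

|JK| = √((-8)² + (0)²) = √64 = 8
|KL| = √((0)² + (9)²) = √81 = 9
|LM| = √((15)² + (-8)²) = √289 = 17
|MN| = √((0)² + (-7)²) = √49 = 7
|NO| = √((-7)² + (-24)²) = √625 = 25
|OJ| = √((0)² + (30)²) = √900 = 30
Perimeter = 8 + 9 + 17 + 7 + 25 + 30 = 96.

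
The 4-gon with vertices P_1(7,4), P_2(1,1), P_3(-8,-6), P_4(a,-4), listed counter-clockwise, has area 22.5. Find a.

The doubled signed area Σ (x_i y_{i+1} − x_{i+1} y_i) is linear in a.
With a=0 it equals 65; the coefficient of a is 10 (from the two edges through P_4).
So 10·a + 65 = 2·22.5 = 45 ⇒ a = -2.

-2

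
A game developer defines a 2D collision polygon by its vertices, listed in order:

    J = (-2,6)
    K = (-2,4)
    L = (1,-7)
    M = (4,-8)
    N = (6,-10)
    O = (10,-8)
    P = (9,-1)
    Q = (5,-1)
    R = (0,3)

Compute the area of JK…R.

Apply the surveyor's formula: 2A = Σ (x_i·y_{i+1} − x_{i+1}·y_i), indices taken mod 9.
Σ = (4) + (10) + (20) + (8) + (52) + (62) + (-4) + (15) + (6) = 173
Area = |Σ|/2 = 86.5.

86.5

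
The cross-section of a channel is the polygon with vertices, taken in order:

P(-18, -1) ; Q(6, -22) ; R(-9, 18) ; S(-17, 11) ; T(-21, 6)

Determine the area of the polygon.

388.5

Apply the shoelace (surveyor's) formula: 2A = Σ (x_i·y_{i+1} − x_{i+1}·y_i), indices taken mod 5.
Σ = (402) + (-90) + (207) + (129) + (129) = 777
Area = |Σ|/2 = 388.5.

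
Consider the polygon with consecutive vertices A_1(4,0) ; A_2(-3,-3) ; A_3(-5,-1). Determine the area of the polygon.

10

Σ = (-12) + (-12) + (4) = -20
Area = |Σ|/2 = 10.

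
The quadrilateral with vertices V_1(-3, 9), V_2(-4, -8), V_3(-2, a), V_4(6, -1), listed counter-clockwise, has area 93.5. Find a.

-9

Write out the shoelace sum; only the two edges meeting at V_3 involve a:
2·Area = [((-4)·a − (-2)·(-8)) + ((-2)·(-1) − 6·a)] + 111
       = -10·a + 97 = 187
⇒ a = -9.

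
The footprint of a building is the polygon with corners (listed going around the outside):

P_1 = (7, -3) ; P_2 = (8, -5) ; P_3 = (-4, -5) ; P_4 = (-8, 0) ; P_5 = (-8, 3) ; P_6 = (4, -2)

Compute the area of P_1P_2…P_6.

64.5

Cross-terms: -11, -60, -40, -24, 4, 2  ⇒  Σ = -129
Area = |Σ|/2 = 64.5.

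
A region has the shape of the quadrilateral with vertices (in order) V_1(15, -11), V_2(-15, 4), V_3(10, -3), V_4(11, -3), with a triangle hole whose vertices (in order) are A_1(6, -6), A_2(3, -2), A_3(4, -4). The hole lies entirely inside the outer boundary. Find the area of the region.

85.5

Outer boundary:
Apply Gauss's area formula: 2A = Σ (x_i·y_{i+1} − x_{i+1}·y_i), indices taken mod 4.
V_1→V_2: (15)(4) − (-15)(-11) = -105
V_2→V_3: (-15)(-3) − (10)(4) = 5
V_3→V_4: (10)(-3) − (11)(-3) = 3
V_4→V_1: (11)(-11) − (15)(-3) = -76
Σ = -173
Area = |Σ|/2 = 86.5.
Hole:
Apply the shoelace (surveyor's) formula: 2A = Σ (x_i·y_{i+1} − x_{i+1}·y_i), indices taken mod 3.
Cross-terms: 6, -4, 0  ⇒  Σ = 2
Area = |Σ|/2 = 1.
Net area = 86.5 − 1 = 85.5.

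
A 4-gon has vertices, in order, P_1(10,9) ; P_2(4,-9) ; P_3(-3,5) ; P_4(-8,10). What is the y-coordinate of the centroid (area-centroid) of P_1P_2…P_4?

Apply the shoelace formula. First the cross-terms c_i = x_i·y_{i+1} − x_{i+1}·y_i:
  -126, -7, 10, -172  ⇒  2A = -295, A = -147.5.
Then Σ (y_i + y_{i+1})·c_i = -3090, so ȳ = -3090 / (6·(-147.5)) = 206/59.

206/59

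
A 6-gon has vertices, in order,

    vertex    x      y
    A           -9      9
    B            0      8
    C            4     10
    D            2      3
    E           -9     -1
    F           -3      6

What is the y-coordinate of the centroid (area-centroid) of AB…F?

578/117

Apply the shoelace formula. First the cross-terms c_i = x_i·y_{i+1} − x_{i+1}·y_i:
  -72, -32, -8, 25, -57, 27  ⇒  2A = -117, A = -58.5.
Then Σ (y_i + y_{i+1})·c_i = -1734, so ȳ = -1734 / (6·(-58.5)) = 578/117.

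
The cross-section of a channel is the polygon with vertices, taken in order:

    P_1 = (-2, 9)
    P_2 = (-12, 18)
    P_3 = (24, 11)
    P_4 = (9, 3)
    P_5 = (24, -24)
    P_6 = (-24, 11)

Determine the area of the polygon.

Σ = (72) + (-564) + (-27) + (-288) + (-312) + (-194) = -1313
Area = |Σ|/2 = 656.5.

656.5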